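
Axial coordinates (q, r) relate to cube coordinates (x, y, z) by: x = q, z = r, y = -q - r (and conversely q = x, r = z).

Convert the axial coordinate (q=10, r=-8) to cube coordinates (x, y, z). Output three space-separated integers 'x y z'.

x = q = 10
z = r = -8
y = -x - z = -(10) - (-8) = -2

Answer: 10 -2 -8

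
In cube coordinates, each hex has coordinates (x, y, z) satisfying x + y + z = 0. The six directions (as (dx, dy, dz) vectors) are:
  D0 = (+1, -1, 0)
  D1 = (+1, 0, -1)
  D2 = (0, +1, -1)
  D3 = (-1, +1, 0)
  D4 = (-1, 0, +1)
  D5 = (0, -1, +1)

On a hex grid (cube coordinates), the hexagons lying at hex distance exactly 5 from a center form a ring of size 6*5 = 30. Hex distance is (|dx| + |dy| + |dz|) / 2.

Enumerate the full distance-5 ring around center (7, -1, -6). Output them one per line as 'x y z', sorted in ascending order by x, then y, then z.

Walk ring at distance 5 from (7, -1, -6):
Start at center + D4*5 = (2, -1, -1)
  hex 0: (2, -1, -1)
  hex 1: (3, -2, -1)
  hex 2: (4, -3, -1)
  hex 3: (5, -4, -1)
  hex 4: (6, -5, -1)
  hex 5: (7, -6, -1)
  hex 6: (8, -6, -2)
  hex 7: (9, -6, -3)
  hex 8: (10, -6, -4)
  hex 9: (11, -6, -5)
  hex 10: (12, -6, -6)
  hex 11: (12, -5, -7)
  hex 12: (12, -4, -8)
  hex 13: (12, -3, -9)
  hex 14: (12, -2, -10)
  hex 15: (12, -1, -11)
  hex 16: (11, 0, -11)
  hex 17: (10, 1, -11)
  hex 18: (9, 2, -11)
  hex 19: (8, 3, -11)
  hex 20: (7, 4, -11)
  hex 21: (6, 4, -10)
  hex 22: (5, 4, -9)
  hex 23: (4, 4, -8)
  hex 24: (3, 4, -7)
  hex 25: (2, 4, -6)
  hex 26: (2, 3, -5)
  hex 27: (2, 2, -4)
  hex 28: (2, 1, -3)
  hex 29: (2, 0, -2)
Sorted: 30 hexes.

Answer: 2 -1 -1
2 0 -2
2 1 -3
2 2 -4
2 3 -5
2 4 -6
3 -2 -1
3 4 -7
4 -3 -1
4 4 -8
5 -4 -1
5 4 -9
6 -5 -1
6 4 -10
7 -6 -1
7 4 -11
8 -6 -2
8 3 -11
9 -6 -3
9 2 -11
10 -6 -4
10 1 -11
11 -6 -5
11 0 -11
12 -6 -6
12 -5 -7
12 -4 -8
12 -3 -9
12 -2 -10
12 -1 -11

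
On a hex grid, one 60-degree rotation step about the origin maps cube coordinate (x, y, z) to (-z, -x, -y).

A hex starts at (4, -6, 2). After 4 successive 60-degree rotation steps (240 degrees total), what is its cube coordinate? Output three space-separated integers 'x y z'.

Start: (4, -6, 2)
Step 1: (4, -6, 2) -> (-(2), -(4), -(-6)) = (-2, -4, 6)
Step 2: (-2, -4, 6) -> (-(6), -(-2), -(-4)) = (-6, 2, 4)
Step 3: (-6, 2, 4) -> (-(4), -(-6), -(2)) = (-4, 6, -2)
Step 4: (-4, 6, -2) -> (-(-2), -(-4), -(6)) = (2, 4, -6)

Answer: 2 4 -6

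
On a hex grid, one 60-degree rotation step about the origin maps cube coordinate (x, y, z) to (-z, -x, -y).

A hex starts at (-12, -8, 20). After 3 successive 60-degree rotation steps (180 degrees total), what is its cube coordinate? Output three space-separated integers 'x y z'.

Answer: 12 8 -20

Derivation:
Start: (-12, -8, 20)
Step 1: (-12, -8, 20) -> (-(20), -(-12), -(-8)) = (-20, 12, 8)
Step 2: (-20, 12, 8) -> (-(8), -(-20), -(12)) = (-8, 20, -12)
Step 3: (-8, 20, -12) -> (-(-12), -(-8), -(20)) = (12, 8, -20)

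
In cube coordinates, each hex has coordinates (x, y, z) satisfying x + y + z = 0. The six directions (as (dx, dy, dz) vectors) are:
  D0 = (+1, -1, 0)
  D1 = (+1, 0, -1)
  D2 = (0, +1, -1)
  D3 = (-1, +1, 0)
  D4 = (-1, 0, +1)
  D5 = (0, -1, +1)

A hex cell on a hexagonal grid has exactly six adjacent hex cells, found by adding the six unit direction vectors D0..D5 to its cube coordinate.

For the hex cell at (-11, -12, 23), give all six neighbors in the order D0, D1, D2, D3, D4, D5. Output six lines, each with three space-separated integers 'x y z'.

Answer: -10 -13 23
-10 -12 22
-11 -11 22
-12 -11 23
-12 -12 24
-11 -13 24

Derivation:
Center: (-11, -12, 23). Add each direction:
  D0: (-11, -12, 23) + (1, -1, 0) = (-10, -13, 23)
  D1: (-11, -12, 23) + (1, 0, -1) = (-10, -12, 22)
  D2: (-11, -12, 23) + (0, 1, -1) = (-11, -11, 22)
  D3: (-11, -12, 23) + (-1, 1, 0) = (-12, -11, 23)
  D4: (-11, -12, 23) + (-1, 0, 1) = (-12, -12, 24)
  D5: (-11, -12, 23) + (0, -1, 1) = (-11, -13, 24)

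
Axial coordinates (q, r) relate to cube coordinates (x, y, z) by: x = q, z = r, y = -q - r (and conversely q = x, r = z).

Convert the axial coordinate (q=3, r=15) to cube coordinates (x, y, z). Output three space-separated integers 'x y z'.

Answer: 3 -18 15

Derivation:
x = q = 3
z = r = 15
y = -x - z = -(3) - (15) = -18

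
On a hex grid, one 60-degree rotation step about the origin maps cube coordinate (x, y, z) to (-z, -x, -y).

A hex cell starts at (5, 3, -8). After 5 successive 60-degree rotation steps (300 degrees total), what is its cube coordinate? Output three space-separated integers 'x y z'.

Answer: -3 8 -5

Derivation:
Start: (5, 3, -8)
Step 1: (5, 3, -8) -> (-(-8), -(5), -(3)) = (8, -5, -3)
Step 2: (8, -5, -3) -> (-(-3), -(8), -(-5)) = (3, -8, 5)
Step 3: (3, -8, 5) -> (-(5), -(3), -(-8)) = (-5, -3, 8)
Step 4: (-5, -3, 8) -> (-(8), -(-5), -(-3)) = (-8, 5, 3)
Step 5: (-8, 5, 3) -> (-(3), -(-8), -(5)) = (-3, 8, -5)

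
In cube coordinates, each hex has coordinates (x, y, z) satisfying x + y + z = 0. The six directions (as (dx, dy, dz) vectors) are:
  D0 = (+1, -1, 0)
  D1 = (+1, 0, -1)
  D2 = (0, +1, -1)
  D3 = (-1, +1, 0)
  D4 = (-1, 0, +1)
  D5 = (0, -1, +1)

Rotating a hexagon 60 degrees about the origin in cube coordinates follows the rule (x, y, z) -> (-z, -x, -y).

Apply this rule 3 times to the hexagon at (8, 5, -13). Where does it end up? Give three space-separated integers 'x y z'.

Start: (8, 5, -13)
Step 1: (8, 5, -13) -> (-(-13), -(8), -(5)) = (13, -8, -5)
Step 2: (13, -8, -5) -> (-(-5), -(13), -(-8)) = (5, -13, 8)
Step 3: (5, -13, 8) -> (-(8), -(5), -(-13)) = (-8, -5, 13)

Answer: -8 -5 13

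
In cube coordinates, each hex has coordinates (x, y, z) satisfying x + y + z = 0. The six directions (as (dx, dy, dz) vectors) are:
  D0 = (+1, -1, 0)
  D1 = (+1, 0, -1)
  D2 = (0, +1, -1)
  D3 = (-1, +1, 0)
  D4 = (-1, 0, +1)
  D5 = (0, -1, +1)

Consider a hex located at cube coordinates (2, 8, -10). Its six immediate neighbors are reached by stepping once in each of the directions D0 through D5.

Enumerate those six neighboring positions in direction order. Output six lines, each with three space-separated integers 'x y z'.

Center: (2, 8, -10). Add each direction:
  D0: (2, 8, -10) + (1, -1, 0) = (3, 7, -10)
  D1: (2, 8, -10) + (1, 0, -1) = (3, 8, -11)
  D2: (2, 8, -10) + (0, 1, -1) = (2, 9, -11)
  D3: (2, 8, -10) + (-1, 1, 0) = (1, 9, -10)
  D4: (2, 8, -10) + (-1, 0, 1) = (1, 8, -9)
  D5: (2, 8, -10) + (0, -1, 1) = (2, 7, -9)

Answer: 3 7 -10
3 8 -11
2 9 -11
1 9 -10
1 8 -9
2 7 -9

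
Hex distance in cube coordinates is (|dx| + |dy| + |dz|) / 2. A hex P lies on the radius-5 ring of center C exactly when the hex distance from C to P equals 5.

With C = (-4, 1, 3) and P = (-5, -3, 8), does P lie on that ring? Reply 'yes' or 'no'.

Answer: yes

Derivation:
|px - cx| = |-5 - (-4)| = 1
|py - cy| = |-3 - 1| = 4
|pz - cz| = |8 - 3| = 5
distance = (1+4+5)/2 = 10/2 = 5
radius = 5; distance == radius -> yes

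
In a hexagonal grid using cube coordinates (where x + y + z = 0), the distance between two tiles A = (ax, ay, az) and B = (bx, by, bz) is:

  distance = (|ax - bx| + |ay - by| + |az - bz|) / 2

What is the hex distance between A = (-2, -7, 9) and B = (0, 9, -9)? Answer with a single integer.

Answer: 18

Derivation:
|ax - bx| = |-2 - 0| = 2
|ay - by| = |-7 - 9| = 16
|az - bz| = |9 - (-9)| = 18
distance = (2 + 16 + 18) / 2 = 36 / 2 = 18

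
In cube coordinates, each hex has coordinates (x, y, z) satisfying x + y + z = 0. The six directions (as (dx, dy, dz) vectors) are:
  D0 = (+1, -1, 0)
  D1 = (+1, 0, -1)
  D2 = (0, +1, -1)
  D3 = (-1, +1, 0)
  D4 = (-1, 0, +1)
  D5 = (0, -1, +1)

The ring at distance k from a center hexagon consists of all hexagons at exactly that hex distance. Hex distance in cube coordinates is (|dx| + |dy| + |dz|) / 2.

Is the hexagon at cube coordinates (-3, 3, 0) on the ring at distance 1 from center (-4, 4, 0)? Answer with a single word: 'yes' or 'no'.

Answer: yes

Derivation:
|px - cx| = |-3 - (-4)| = 1
|py - cy| = |3 - 4| = 1
|pz - cz| = |0 - 0| = 0
distance = (1+1+0)/2 = 2/2 = 1
radius = 1; distance == radius -> yes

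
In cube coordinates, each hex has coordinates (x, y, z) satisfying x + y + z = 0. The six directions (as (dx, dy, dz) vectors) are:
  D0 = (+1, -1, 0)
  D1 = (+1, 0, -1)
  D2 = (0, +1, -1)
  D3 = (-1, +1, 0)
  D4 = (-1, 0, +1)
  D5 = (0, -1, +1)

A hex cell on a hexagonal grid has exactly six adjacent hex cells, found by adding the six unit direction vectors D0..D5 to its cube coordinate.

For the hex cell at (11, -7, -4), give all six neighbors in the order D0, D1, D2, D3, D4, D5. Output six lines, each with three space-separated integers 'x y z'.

Answer: 12 -8 -4
12 -7 -5
11 -6 -5
10 -6 -4
10 -7 -3
11 -8 -3

Derivation:
Center: (11, -7, -4). Add each direction:
  D0: (11, -7, -4) + (1, -1, 0) = (12, -8, -4)
  D1: (11, -7, -4) + (1, 0, -1) = (12, -7, -5)
  D2: (11, -7, -4) + (0, 1, -1) = (11, -6, -5)
  D3: (11, -7, -4) + (-1, 1, 0) = (10, -6, -4)
  D4: (11, -7, -4) + (-1, 0, 1) = (10, -7, -3)
  D5: (11, -7, -4) + (0, -1, 1) = (11, -8, -3)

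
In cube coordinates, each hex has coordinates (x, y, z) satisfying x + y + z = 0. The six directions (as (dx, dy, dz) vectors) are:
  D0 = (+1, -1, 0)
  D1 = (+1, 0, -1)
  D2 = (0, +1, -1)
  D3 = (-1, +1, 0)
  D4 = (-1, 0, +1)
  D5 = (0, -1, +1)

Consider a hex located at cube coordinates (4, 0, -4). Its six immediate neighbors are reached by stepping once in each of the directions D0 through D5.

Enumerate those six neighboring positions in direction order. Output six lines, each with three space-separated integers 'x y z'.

Answer: 5 -1 -4
5 0 -5
4 1 -5
3 1 -4
3 0 -3
4 -1 -3

Derivation:
Center: (4, 0, -4). Add each direction:
  D0: (4, 0, -4) + (1, -1, 0) = (5, -1, -4)
  D1: (4, 0, -4) + (1, 0, -1) = (5, 0, -5)
  D2: (4, 0, -4) + (0, 1, -1) = (4, 1, -5)
  D3: (4, 0, -4) + (-1, 1, 0) = (3, 1, -4)
  D4: (4, 0, -4) + (-1, 0, 1) = (3, 0, -3)
  D5: (4, 0, -4) + (0, -1, 1) = (4, -1, -3)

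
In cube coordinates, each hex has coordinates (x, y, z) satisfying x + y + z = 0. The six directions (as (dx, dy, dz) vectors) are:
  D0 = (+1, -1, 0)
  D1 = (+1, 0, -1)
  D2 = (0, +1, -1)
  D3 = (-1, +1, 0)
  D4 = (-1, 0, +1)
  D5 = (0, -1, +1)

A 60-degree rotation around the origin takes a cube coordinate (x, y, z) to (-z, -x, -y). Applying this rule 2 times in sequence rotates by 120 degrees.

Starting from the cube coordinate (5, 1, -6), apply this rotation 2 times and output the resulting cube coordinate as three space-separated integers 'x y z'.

Answer: 1 -6 5

Derivation:
Start: (5, 1, -6)
Step 1: (5, 1, -6) -> (-(-6), -(5), -(1)) = (6, -5, -1)
Step 2: (6, -5, -1) -> (-(-1), -(6), -(-5)) = (1, -6, 5)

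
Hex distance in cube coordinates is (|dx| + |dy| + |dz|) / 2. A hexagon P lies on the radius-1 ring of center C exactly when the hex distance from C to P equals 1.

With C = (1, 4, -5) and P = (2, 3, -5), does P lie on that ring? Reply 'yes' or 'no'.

|px - cx| = |2 - 1| = 1
|py - cy| = |3 - 4| = 1
|pz - cz| = |-5 - (-5)| = 0
distance = (1+1+0)/2 = 2/2 = 1
radius = 1; distance == radius -> yes

Answer: yes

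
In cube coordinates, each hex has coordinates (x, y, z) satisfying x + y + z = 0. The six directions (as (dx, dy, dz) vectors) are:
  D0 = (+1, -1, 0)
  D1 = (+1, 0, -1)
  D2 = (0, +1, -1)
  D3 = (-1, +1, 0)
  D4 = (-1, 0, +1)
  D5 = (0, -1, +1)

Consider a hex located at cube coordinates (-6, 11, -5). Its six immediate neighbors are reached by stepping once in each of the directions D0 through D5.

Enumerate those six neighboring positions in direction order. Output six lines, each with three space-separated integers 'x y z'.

Answer: -5 10 -5
-5 11 -6
-6 12 -6
-7 12 -5
-7 11 -4
-6 10 -4

Derivation:
Center: (-6, 11, -5). Add each direction:
  D0: (-6, 11, -5) + (1, -1, 0) = (-5, 10, -5)
  D1: (-6, 11, -5) + (1, 0, -1) = (-5, 11, -6)
  D2: (-6, 11, -5) + (0, 1, -1) = (-6, 12, -6)
  D3: (-6, 11, -5) + (-1, 1, 0) = (-7, 12, -5)
  D4: (-6, 11, -5) + (-1, 0, 1) = (-7, 11, -4)
  D5: (-6, 11, -5) + (0, -1, 1) = (-6, 10, -4)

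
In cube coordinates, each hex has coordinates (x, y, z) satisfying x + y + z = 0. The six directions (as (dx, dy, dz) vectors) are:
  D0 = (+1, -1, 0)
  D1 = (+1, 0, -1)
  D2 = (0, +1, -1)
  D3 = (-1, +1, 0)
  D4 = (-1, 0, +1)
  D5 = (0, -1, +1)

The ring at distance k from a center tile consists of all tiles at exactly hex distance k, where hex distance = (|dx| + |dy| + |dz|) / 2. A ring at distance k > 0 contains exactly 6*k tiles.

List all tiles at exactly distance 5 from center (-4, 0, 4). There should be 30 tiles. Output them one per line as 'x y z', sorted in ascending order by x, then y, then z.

Walk ring at distance 5 from (-4, 0, 4):
Start at center + D4*5 = (-9, 0, 9)
  hex 0: (-9, 0, 9)
  hex 1: (-8, -1, 9)
  hex 2: (-7, -2, 9)
  hex 3: (-6, -3, 9)
  hex 4: (-5, -4, 9)
  hex 5: (-4, -5, 9)
  hex 6: (-3, -5, 8)
  hex 7: (-2, -5, 7)
  hex 8: (-1, -5, 6)
  hex 9: (0, -5, 5)
  hex 10: (1, -5, 4)
  hex 11: (1, -4, 3)
  hex 12: (1, -3, 2)
  hex 13: (1, -2, 1)
  hex 14: (1, -1, 0)
  hex 15: (1, 0, -1)
  hex 16: (0, 1, -1)
  hex 17: (-1, 2, -1)
  hex 18: (-2, 3, -1)
  hex 19: (-3, 4, -1)
  hex 20: (-4, 5, -1)
  hex 21: (-5, 5, 0)
  hex 22: (-6, 5, 1)
  hex 23: (-7, 5, 2)
  hex 24: (-8, 5, 3)
  hex 25: (-9, 5, 4)
  hex 26: (-9, 4, 5)
  hex 27: (-9, 3, 6)
  hex 28: (-9, 2, 7)
  hex 29: (-9, 1, 8)
Sorted: 30 hexes.

Answer: -9 0 9
-9 1 8
-9 2 7
-9 3 6
-9 4 5
-9 5 4
-8 -1 9
-8 5 3
-7 -2 9
-7 5 2
-6 -3 9
-6 5 1
-5 -4 9
-5 5 0
-4 -5 9
-4 5 -1
-3 -5 8
-3 4 -1
-2 -5 7
-2 3 -1
-1 -5 6
-1 2 -1
0 -5 5
0 1 -1
1 -5 4
1 -4 3
1 -3 2
1 -2 1
1 -1 0
1 0 -1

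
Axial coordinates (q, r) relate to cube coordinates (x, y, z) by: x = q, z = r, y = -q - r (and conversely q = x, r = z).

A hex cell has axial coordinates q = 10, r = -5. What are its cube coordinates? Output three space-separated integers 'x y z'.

x = q = 10
z = r = -5
y = -x - z = -(10) - (-5) = -5

Answer: 10 -5 -5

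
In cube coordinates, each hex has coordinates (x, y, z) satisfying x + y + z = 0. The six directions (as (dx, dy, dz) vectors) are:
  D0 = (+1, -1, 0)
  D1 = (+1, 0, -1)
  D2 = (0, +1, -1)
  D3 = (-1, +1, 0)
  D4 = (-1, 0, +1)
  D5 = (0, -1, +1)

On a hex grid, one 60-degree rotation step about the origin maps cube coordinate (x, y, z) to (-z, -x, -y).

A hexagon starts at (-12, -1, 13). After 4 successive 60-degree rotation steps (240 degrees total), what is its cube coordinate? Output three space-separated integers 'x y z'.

Answer: 13 -12 -1

Derivation:
Start: (-12, -1, 13)
Step 1: (-12, -1, 13) -> (-(13), -(-12), -(-1)) = (-13, 12, 1)
Step 2: (-13, 12, 1) -> (-(1), -(-13), -(12)) = (-1, 13, -12)
Step 3: (-1, 13, -12) -> (-(-12), -(-1), -(13)) = (12, 1, -13)
Step 4: (12, 1, -13) -> (-(-13), -(12), -(1)) = (13, -12, -1)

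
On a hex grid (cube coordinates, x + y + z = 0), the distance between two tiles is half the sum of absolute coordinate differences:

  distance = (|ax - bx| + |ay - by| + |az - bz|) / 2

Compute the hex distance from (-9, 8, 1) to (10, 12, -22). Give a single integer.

|ax - bx| = |-9 - 10| = 19
|ay - by| = |8 - 12| = 4
|az - bz| = |1 - (-22)| = 23
distance = (19 + 4 + 23) / 2 = 46 / 2 = 23

Answer: 23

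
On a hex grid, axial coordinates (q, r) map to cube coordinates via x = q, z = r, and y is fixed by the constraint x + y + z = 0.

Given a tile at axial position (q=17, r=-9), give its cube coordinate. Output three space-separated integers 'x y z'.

x = q = 17
z = r = -9
y = -x - z = -(17) - (-9) = -8

Answer: 17 -8 -9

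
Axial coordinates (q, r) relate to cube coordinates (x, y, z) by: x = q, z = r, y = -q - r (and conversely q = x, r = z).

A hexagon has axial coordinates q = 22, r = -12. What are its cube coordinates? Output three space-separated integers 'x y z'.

Answer: 22 -10 -12

Derivation:
x = q = 22
z = r = -12
y = -x - z = -(22) - (-12) = -10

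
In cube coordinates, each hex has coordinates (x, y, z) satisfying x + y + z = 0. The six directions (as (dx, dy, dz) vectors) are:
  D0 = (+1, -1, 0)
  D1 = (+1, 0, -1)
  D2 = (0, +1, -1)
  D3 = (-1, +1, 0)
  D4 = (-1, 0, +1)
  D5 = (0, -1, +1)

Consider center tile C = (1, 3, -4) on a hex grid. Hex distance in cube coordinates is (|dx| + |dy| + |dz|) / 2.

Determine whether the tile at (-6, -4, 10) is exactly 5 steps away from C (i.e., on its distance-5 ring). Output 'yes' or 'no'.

|px - cx| = |-6 - 1| = 7
|py - cy| = |-4 - 3| = 7
|pz - cz| = |10 - (-4)| = 14
distance = (7+7+14)/2 = 28/2 = 14
radius = 5; distance != radius -> no

Answer: no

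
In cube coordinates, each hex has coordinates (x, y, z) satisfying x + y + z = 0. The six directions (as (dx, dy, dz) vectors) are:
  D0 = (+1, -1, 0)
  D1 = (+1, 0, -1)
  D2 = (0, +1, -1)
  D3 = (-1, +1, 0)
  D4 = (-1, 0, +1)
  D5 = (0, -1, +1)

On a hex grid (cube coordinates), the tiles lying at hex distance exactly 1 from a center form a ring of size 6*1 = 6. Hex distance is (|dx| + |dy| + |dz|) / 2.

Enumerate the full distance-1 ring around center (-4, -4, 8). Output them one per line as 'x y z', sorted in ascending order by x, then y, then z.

Answer: -5 -4 9
-5 -3 8
-4 -5 9
-4 -3 7
-3 -5 8
-3 -4 7

Derivation:
Walk ring at distance 1 from (-4, -4, 8):
Start at center + D4*1 = (-5, -4, 9)
  hex 0: (-5, -4, 9)
  hex 1: (-4, -5, 9)
  hex 2: (-3, -5, 8)
  hex 3: (-3, -4, 7)
  hex 4: (-4, -3, 7)
  hex 5: (-5, -3, 8)
Sorted: 6 hexes.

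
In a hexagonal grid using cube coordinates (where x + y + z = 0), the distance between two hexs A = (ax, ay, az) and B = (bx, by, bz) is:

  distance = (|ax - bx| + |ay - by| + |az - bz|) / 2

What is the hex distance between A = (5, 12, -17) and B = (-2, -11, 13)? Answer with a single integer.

|ax - bx| = |5 - (-2)| = 7
|ay - by| = |12 - (-11)| = 23
|az - bz| = |-17 - 13| = 30
distance = (7 + 23 + 30) / 2 = 60 / 2 = 30

Answer: 30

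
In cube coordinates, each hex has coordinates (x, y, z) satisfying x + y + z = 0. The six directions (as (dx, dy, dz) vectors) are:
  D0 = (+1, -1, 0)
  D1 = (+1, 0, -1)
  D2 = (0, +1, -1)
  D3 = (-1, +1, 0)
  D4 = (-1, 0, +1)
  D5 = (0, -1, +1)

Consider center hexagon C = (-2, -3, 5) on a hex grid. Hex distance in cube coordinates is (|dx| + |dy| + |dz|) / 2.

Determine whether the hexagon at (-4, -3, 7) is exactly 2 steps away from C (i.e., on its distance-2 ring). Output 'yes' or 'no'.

|px - cx| = |-4 - (-2)| = 2
|py - cy| = |-3 - (-3)| = 0
|pz - cz| = |7 - 5| = 2
distance = (2+0+2)/2 = 4/2 = 2
radius = 2; distance == radius -> yes

Answer: yes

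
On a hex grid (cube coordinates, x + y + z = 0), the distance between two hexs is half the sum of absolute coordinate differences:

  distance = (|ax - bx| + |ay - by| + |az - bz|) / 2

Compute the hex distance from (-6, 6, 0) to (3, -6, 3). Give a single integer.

Answer: 12

Derivation:
|ax - bx| = |-6 - 3| = 9
|ay - by| = |6 - (-6)| = 12
|az - bz| = |0 - 3| = 3
distance = (9 + 12 + 3) / 2 = 24 / 2 = 12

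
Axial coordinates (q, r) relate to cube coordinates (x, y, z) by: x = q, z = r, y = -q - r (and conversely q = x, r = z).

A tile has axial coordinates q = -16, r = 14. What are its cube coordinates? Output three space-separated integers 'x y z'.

x = q = -16
z = r = 14
y = -x - z = -(-16) - (14) = 2

Answer: -16 2 14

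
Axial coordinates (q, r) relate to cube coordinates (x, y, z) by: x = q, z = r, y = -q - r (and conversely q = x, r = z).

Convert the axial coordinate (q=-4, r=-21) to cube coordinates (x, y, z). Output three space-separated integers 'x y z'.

x = q = -4
z = r = -21
y = -x - z = -(-4) - (-21) = 25

Answer: -4 25 -21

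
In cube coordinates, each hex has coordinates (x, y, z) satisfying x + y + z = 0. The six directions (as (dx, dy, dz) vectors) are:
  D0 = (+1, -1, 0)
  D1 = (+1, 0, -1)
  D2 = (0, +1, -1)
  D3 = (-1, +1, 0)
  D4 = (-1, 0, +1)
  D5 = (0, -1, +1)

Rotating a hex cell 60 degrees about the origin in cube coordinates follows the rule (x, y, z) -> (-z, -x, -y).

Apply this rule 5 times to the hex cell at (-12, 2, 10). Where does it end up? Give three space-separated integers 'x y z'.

Answer: -2 -10 12

Derivation:
Start: (-12, 2, 10)
Step 1: (-12, 2, 10) -> (-(10), -(-12), -(2)) = (-10, 12, -2)
Step 2: (-10, 12, -2) -> (-(-2), -(-10), -(12)) = (2, 10, -12)
Step 3: (2, 10, -12) -> (-(-12), -(2), -(10)) = (12, -2, -10)
Step 4: (12, -2, -10) -> (-(-10), -(12), -(-2)) = (10, -12, 2)
Step 5: (10, -12, 2) -> (-(2), -(10), -(-12)) = (-2, -10, 12)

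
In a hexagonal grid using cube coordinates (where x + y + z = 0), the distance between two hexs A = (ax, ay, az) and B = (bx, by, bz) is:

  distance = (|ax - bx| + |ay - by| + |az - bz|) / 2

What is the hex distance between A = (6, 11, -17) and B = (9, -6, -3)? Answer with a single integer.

Answer: 17

Derivation:
|ax - bx| = |6 - 9| = 3
|ay - by| = |11 - (-6)| = 17
|az - bz| = |-17 - (-3)| = 14
distance = (3 + 17 + 14) / 2 = 34 / 2 = 17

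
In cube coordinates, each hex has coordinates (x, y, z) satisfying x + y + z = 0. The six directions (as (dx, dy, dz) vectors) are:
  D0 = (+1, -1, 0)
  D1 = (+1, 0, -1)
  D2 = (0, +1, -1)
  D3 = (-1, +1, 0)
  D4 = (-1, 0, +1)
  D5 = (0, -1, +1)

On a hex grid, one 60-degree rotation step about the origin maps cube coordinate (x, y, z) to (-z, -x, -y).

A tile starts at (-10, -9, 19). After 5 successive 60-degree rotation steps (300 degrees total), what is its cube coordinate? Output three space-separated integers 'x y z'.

Answer: 9 -19 10

Derivation:
Start: (-10, -9, 19)
Step 1: (-10, -9, 19) -> (-(19), -(-10), -(-9)) = (-19, 10, 9)
Step 2: (-19, 10, 9) -> (-(9), -(-19), -(10)) = (-9, 19, -10)
Step 3: (-9, 19, -10) -> (-(-10), -(-9), -(19)) = (10, 9, -19)
Step 4: (10, 9, -19) -> (-(-19), -(10), -(9)) = (19, -10, -9)
Step 5: (19, -10, -9) -> (-(-9), -(19), -(-10)) = (9, -19, 10)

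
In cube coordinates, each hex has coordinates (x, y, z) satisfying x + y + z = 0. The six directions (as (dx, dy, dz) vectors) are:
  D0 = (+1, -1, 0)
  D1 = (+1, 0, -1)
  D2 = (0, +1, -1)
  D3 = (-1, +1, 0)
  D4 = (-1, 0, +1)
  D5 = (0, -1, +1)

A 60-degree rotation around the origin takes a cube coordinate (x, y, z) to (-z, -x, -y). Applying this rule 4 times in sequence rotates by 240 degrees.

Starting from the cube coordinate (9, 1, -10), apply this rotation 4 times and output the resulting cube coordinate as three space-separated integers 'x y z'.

Start: (9, 1, -10)
Step 1: (9, 1, -10) -> (-(-10), -(9), -(1)) = (10, -9, -1)
Step 2: (10, -9, -1) -> (-(-1), -(10), -(-9)) = (1, -10, 9)
Step 3: (1, -10, 9) -> (-(9), -(1), -(-10)) = (-9, -1, 10)
Step 4: (-9, -1, 10) -> (-(10), -(-9), -(-1)) = (-10, 9, 1)

Answer: -10 9 1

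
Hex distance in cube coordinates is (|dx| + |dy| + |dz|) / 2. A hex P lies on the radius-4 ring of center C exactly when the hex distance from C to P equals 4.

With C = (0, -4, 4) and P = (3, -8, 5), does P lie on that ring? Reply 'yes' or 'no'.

Answer: yes

Derivation:
|px - cx| = |3 - 0| = 3
|py - cy| = |-8 - (-4)| = 4
|pz - cz| = |5 - 4| = 1
distance = (3+4+1)/2 = 8/2 = 4
radius = 4; distance == radius -> yes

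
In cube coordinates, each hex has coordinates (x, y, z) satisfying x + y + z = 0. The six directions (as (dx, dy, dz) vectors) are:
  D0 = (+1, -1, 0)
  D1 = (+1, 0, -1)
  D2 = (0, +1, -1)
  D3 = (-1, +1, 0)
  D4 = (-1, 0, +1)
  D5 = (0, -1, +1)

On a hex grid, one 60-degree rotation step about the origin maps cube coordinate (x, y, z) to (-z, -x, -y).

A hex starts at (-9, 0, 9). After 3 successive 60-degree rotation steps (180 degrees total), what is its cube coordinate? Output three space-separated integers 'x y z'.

Start: (-9, 0, 9)
Step 1: (-9, 0, 9) -> (-(9), -(-9), -(0)) = (-9, 9, 0)
Step 2: (-9, 9, 0) -> (-(0), -(-9), -(9)) = (0, 9, -9)
Step 3: (0, 9, -9) -> (-(-9), -(0), -(9)) = (9, 0, -9)

Answer: 9 0 -9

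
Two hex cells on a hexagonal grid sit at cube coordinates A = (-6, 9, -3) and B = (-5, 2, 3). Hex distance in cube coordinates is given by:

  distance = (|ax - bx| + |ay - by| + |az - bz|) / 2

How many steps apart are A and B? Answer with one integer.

|ax - bx| = |-6 - (-5)| = 1
|ay - by| = |9 - 2| = 7
|az - bz| = |-3 - 3| = 6
distance = (1 + 7 + 6) / 2 = 14 / 2 = 7

Answer: 7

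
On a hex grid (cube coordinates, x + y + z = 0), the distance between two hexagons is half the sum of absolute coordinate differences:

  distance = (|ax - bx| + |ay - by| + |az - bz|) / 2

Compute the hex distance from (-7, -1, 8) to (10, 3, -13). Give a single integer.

Answer: 21

Derivation:
|ax - bx| = |-7 - 10| = 17
|ay - by| = |-1 - 3| = 4
|az - bz| = |8 - (-13)| = 21
distance = (17 + 4 + 21) / 2 = 42 / 2 = 21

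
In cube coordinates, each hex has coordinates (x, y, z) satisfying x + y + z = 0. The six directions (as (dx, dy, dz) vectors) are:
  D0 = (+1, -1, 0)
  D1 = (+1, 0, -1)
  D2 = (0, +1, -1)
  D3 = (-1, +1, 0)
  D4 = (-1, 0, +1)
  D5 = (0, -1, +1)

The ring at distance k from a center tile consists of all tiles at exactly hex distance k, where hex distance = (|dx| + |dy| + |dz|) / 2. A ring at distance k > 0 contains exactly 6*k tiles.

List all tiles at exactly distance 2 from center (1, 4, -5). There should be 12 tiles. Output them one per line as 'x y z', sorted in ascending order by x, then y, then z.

Answer: -1 4 -3
-1 5 -4
-1 6 -5
0 3 -3
0 6 -6
1 2 -3
1 6 -7
2 2 -4
2 5 -7
3 2 -5
3 3 -6
3 4 -7

Derivation:
Walk ring at distance 2 from (1, 4, -5):
Start at center + D4*2 = (-1, 4, -3)
  hex 0: (-1, 4, -3)
  hex 1: (0, 3, -3)
  hex 2: (1, 2, -3)
  hex 3: (2, 2, -4)
  hex 4: (3, 2, -5)
  hex 5: (3, 3, -6)
  hex 6: (3, 4, -7)
  hex 7: (2, 5, -7)
  hex 8: (1, 6, -7)
  hex 9: (0, 6, -6)
  hex 10: (-1, 6, -5)
  hex 11: (-1, 5, -4)
Sorted: 12 hexes.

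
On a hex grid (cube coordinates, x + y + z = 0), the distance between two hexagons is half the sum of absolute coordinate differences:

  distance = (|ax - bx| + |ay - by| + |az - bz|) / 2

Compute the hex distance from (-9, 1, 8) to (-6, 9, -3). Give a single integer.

|ax - bx| = |-9 - (-6)| = 3
|ay - by| = |1 - 9| = 8
|az - bz| = |8 - (-3)| = 11
distance = (3 + 8 + 11) / 2 = 22 / 2 = 11

Answer: 11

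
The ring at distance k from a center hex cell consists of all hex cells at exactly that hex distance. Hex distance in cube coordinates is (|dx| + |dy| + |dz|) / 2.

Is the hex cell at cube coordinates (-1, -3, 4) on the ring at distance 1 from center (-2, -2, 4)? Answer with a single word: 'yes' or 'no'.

|px - cx| = |-1 - (-2)| = 1
|py - cy| = |-3 - (-2)| = 1
|pz - cz| = |4 - 4| = 0
distance = (1+1+0)/2 = 2/2 = 1
radius = 1; distance == radius -> yes

Answer: yes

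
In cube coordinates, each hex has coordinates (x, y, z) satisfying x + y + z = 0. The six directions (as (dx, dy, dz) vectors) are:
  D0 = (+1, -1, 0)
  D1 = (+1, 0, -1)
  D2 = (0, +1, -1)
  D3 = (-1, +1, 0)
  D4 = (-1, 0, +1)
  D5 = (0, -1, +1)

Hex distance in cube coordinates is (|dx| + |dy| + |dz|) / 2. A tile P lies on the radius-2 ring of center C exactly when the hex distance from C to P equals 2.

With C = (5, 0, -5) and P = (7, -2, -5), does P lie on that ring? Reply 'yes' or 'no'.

|px - cx| = |7 - 5| = 2
|py - cy| = |-2 - 0| = 2
|pz - cz| = |-5 - (-5)| = 0
distance = (2+2+0)/2 = 4/2 = 2
radius = 2; distance == radius -> yes

Answer: yes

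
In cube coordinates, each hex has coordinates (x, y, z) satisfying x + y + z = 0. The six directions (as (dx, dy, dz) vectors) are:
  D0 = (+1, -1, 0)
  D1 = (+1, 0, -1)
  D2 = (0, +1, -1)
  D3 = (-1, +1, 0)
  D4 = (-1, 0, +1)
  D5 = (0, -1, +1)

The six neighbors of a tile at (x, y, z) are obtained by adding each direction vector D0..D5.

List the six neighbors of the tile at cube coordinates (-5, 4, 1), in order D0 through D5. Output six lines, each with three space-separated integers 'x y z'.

Answer: -4 3 1
-4 4 0
-5 5 0
-6 5 1
-6 4 2
-5 3 2

Derivation:
Center: (-5, 4, 1). Add each direction:
  D0: (-5, 4, 1) + (1, -1, 0) = (-4, 3, 1)
  D1: (-5, 4, 1) + (1, 0, -1) = (-4, 4, 0)
  D2: (-5, 4, 1) + (0, 1, -1) = (-5, 5, 0)
  D3: (-5, 4, 1) + (-1, 1, 0) = (-6, 5, 1)
  D4: (-5, 4, 1) + (-1, 0, 1) = (-6, 4, 2)
  D5: (-5, 4, 1) + (0, -1, 1) = (-5, 3, 2)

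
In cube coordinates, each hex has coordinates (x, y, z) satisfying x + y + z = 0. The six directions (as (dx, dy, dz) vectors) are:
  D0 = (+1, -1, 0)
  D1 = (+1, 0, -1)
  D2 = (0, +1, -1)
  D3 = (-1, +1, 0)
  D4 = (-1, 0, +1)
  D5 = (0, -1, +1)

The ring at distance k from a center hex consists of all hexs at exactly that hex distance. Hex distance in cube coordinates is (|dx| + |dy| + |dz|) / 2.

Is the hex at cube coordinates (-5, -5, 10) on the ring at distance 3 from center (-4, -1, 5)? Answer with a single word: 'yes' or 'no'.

|px - cx| = |-5 - (-4)| = 1
|py - cy| = |-5 - (-1)| = 4
|pz - cz| = |10 - 5| = 5
distance = (1+4+5)/2 = 10/2 = 5
radius = 3; distance != radius -> no

Answer: no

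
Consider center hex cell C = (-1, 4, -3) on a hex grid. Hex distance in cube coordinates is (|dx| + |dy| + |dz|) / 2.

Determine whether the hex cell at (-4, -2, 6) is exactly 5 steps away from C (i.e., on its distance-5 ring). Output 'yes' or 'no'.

Answer: no

Derivation:
|px - cx| = |-4 - (-1)| = 3
|py - cy| = |-2 - 4| = 6
|pz - cz| = |6 - (-3)| = 9
distance = (3+6+9)/2 = 18/2 = 9
radius = 5; distance != radius -> no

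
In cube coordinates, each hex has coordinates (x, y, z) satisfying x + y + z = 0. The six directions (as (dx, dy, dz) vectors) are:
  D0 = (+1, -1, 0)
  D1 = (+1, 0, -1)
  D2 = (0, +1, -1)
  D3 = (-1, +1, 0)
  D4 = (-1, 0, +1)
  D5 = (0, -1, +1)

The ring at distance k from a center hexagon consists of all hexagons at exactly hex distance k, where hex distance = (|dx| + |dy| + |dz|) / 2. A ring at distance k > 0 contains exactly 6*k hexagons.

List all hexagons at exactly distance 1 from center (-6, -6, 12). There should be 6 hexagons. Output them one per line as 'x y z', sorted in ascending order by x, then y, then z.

Walk ring at distance 1 from (-6, -6, 12):
Start at center + D4*1 = (-7, -6, 13)
  hex 0: (-7, -6, 13)
  hex 1: (-6, -7, 13)
  hex 2: (-5, -7, 12)
  hex 3: (-5, -6, 11)
  hex 4: (-6, -5, 11)
  hex 5: (-7, -5, 12)
Sorted: 6 hexes.

Answer: -7 -6 13
-7 -5 12
-6 -7 13
-6 -5 11
-5 -7 12
-5 -6 11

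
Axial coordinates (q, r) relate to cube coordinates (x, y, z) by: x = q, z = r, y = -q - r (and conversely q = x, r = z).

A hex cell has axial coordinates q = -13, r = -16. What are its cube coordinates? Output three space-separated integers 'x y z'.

Answer: -13 29 -16

Derivation:
x = q = -13
z = r = -16
y = -x - z = -(-13) - (-16) = 29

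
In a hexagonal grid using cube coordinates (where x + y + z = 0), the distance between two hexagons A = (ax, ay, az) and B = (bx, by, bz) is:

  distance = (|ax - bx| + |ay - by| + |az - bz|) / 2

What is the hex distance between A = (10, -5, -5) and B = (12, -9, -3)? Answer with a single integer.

Answer: 4

Derivation:
|ax - bx| = |10 - 12| = 2
|ay - by| = |-5 - (-9)| = 4
|az - bz| = |-5 - (-3)| = 2
distance = (2 + 4 + 2) / 2 = 8 / 2 = 4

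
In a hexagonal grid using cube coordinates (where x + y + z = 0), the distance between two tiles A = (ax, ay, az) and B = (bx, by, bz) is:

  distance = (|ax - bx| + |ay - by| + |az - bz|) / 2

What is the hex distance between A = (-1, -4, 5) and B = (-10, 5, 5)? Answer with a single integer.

Answer: 9

Derivation:
|ax - bx| = |-1 - (-10)| = 9
|ay - by| = |-4 - 5| = 9
|az - bz| = |5 - 5| = 0
distance = (9 + 9 + 0) / 2 = 18 / 2 = 9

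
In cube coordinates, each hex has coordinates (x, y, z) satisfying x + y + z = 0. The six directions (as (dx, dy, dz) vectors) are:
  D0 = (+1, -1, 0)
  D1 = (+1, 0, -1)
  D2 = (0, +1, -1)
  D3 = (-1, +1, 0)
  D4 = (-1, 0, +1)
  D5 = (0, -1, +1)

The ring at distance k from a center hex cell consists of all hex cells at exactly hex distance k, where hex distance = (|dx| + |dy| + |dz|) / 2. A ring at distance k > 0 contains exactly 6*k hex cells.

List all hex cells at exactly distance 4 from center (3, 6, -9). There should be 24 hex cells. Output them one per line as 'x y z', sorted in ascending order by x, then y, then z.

Answer: -1 6 -5
-1 7 -6
-1 8 -7
-1 9 -8
-1 10 -9
0 5 -5
0 10 -10
1 4 -5
1 10 -11
2 3 -5
2 10 -12
3 2 -5
3 10 -13
4 2 -6
4 9 -13
5 2 -7
5 8 -13
6 2 -8
6 7 -13
7 2 -9
7 3 -10
7 4 -11
7 5 -12
7 6 -13

Derivation:
Walk ring at distance 4 from (3, 6, -9):
Start at center + D4*4 = (-1, 6, -5)
  hex 0: (-1, 6, -5)
  hex 1: (0, 5, -5)
  hex 2: (1, 4, -5)
  hex 3: (2, 3, -5)
  hex 4: (3, 2, -5)
  hex 5: (4, 2, -6)
  hex 6: (5, 2, -7)
  hex 7: (6, 2, -8)
  hex 8: (7, 2, -9)
  hex 9: (7, 3, -10)
  hex 10: (7, 4, -11)
  hex 11: (7, 5, -12)
  hex 12: (7, 6, -13)
  hex 13: (6, 7, -13)
  hex 14: (5, 8, -13)
  hex 15: (4, 9, -13)
  hex 16: (3, 10, -13)
  hex 17: (2, 10, -12)
  hex 18: (1, 10, -11)
  hex 19: (0, 10, -10)
  hex 20: (-1, 10, -9)
  hex 21: (-1, 9, -8)
  hex 22: (-1, 8, -7)
  hex 23: (-1, 7, -6)
Sorted: 24 hexes.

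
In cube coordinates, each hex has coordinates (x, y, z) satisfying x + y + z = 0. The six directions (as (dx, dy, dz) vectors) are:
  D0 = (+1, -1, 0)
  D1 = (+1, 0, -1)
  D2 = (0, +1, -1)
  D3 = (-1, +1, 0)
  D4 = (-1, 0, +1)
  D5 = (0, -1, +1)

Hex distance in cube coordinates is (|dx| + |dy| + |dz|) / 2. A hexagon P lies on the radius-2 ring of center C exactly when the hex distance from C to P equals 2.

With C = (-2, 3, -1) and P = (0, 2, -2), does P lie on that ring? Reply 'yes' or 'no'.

|px - cx| = |0 - (-2)| = 2
|py - cy| = |2 - 3| = 1
|pz - cz| = |-2 - (-1)| = 1
distance = (2+1+1)/2 = 4/2 = 2
radius = 2; distance == radius -> yes

Answer: yes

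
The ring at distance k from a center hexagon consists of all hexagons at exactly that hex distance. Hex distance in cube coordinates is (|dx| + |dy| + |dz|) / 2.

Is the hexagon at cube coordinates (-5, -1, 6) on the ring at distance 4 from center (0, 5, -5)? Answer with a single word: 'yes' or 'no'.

|px - cx| = |-5 - 0| = 5
|py - cy| = |-1 - 5| = 6
|pz - cz| = |6 - (-5)| = 11
distance = (5+6+11)/2 = 22/2 = 11
radius = 4; distance != radius -> no

Answer: no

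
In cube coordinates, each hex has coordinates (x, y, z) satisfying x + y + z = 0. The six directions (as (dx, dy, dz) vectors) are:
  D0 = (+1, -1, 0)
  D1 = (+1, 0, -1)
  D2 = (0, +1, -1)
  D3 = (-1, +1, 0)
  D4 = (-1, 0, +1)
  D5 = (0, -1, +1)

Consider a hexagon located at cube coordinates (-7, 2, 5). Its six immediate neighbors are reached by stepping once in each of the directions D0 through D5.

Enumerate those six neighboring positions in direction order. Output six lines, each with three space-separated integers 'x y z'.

Answer: -6 1 5
-6 2 4
-7 3 4
-8 3 5
-8 2 6
-7 1 6

Derivation:
Center: (-7, 2, 5). Add each direction:
  D0: (-7, 2, 5) + (1, -1, 0) = (-6, 1, 5)
  D1: (-7, 2, 5) + (1, 0, -1) = (-6, 2, 4)
  D2: (-7, 2, 5) + (0, 1, -1) = (-7, 3, 4)
  D3: (-7, 2, 5) + (-1, 1, 0) = (-8, 3, 5)
  D4: (-7, 2, 5) + (-1, 0, 1) = (-8, 2, 6)
  D5: (-7, 2, 5) + (0, -1, 1) = (-7, 1, 6)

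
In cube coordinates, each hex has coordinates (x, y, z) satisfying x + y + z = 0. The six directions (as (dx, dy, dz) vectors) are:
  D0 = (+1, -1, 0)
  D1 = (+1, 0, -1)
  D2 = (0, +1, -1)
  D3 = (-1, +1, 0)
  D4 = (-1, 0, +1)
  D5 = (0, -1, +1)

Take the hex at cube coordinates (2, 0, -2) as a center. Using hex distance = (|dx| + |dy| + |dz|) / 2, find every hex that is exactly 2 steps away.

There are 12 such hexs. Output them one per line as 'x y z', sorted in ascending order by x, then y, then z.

Walk ring at distance 2 from (2, 0, -2):
Start at center + D4*2 = (0, 0, 0)
  hex 0: (0, 0, 0)
  hex 1: (1, -1, 0)
  hex 2: (2, -2, 0)
  hex 3: (3, -2, -1)
  hex 4: (4, -2, -2)
  hex 5: (4, -1, -3)
  hex 6: (4, 0, -4)
  hex 7: (3, 1, -4)
  hex 8: (2, 2, -4)
  hex 9: (1, 2, -3)
  hex 10: (0, 2, -2)
  hex 11: (0, 1, -1)
Sorted: 12 hexes.

Answer: 0 0 0
0 1 -1
0 2 -2
1 -1 0
1 2 -3
2 -2 0
2 2 -4
3 -2 -1
3 1 -4
4 -2 -2
4 -1 -3
4 0 -4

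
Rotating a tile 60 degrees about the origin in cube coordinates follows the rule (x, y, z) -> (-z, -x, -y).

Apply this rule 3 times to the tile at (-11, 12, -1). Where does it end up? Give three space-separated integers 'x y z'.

Start: (-11, 12, -1)
Step 1: (-11, 12, -1) -> (-(-1), -(-11), -(12)) = (1, 11, -12)
Step 2: (1, 11, -12) -> (-(-12), -(1), -(11)) = (12, -1, -11)
Step 3: (12, -1, -11) -> (-(-11), -(12), -(-1)) = (11, -12, 1)

Answer: 11 -12 1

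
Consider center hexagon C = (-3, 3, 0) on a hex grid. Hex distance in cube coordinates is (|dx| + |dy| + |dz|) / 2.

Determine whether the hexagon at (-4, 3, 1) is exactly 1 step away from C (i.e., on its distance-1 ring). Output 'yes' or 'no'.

Answer: yes

Derivation:
|px - cx| = |-4 - (-3)| = 1
|py - cy| = |3 - 3| = 0
|pz - cz| = |1 - 0| = 1
distance = (1+0+1)/2 = 2/2 = 1
radius = 1; distance == radius -> yes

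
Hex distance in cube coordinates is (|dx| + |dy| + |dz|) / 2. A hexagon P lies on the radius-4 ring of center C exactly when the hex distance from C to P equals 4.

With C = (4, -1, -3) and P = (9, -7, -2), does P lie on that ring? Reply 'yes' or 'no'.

|px - cx| = |9 - 4| = 5
|py - cy| = |-7 - (-1)| = 6
|pz - cz| = |-2 - (-3)| = 1
distance = (5+6+1)/2 = 12/2 = 6
radius = 4; distance != radius -> no

Answer: no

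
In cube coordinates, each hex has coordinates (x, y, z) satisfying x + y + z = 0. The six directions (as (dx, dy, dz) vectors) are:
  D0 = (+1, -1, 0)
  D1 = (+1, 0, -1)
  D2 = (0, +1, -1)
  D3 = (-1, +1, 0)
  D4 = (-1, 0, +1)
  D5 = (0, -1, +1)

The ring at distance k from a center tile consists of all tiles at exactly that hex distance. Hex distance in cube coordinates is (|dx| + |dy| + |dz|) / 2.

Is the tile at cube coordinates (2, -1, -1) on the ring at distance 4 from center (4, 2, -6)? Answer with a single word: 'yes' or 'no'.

Answer: no

Derivation:
|px - cx| = |2 - 4| = 2
|py - cy| = |-1 - 2| = 3
|pz - cz| = |-1 - (-6)| = 5
distance = (2+3+5)/2 = 10/2 = 5
radius = 4; distance != radius -> no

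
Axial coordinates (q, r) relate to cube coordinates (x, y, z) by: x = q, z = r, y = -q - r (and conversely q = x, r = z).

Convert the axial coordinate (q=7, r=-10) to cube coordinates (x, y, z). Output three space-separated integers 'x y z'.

x = q = 7
z = r = -10
y = -x - z = -(7) - (-10) = 3

Answer: 7 3 -10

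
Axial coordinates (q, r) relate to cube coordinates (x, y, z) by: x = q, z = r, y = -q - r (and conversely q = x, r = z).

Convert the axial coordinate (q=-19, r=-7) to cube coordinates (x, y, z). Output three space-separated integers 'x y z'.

x = q = -19
z = r = -7
y = -x - z = -(-19) - (-7) = 26

Answer: -19 26 -7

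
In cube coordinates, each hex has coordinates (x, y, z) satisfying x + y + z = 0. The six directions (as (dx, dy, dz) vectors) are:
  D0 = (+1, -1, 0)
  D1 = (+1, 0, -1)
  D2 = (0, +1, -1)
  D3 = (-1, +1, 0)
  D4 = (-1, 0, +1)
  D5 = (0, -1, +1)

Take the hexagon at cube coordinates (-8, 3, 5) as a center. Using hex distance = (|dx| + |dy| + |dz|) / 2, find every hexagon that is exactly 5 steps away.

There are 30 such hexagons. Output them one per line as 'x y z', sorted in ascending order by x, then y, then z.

Answer: -13 3 10
-13 4 9
-13 5 8
-13 6 7
-13 7 6
-13 8 5
-12 2 10
-12 8 4
-11 1 10
-11 8 3
-10 0 10
-10 8 2
-9 -1 10
-9 8 1
-8 -2 10
-8 8 0
-7 -2 9
-7 7 0
-6 -2 8
-6 6 0
-5 -2 7
-5 5 0
-4 -2 6
-4 4 0
-3 -2 5
-3 -1 4
-3 0 3
-3 1 2
-3 2 1
-3 3 0

Derivation:
Walk ring at distance 5 from (-8, 3, 5):
Start at center + D4*5 = (-13, 3, 10)
  hex 0: (-13, 3, 10)
  hex 1: (-12, 2, 10)
  hex 2: (-11, 1, 10)
  hex 3: (-10, 0, 10)
  hex 4: (-9, -1, 10)
  hex 5: (-8, -2, 10)
  hex 6: (-7, -2, 9)
  hex 7: (-6, -2, 8)
  hex 8: (-5, -2, 7)
  hex 9: (-4, -2, 6)
  hex 10: (-3, -2, 5)
  hex 11: (-3, -1, 4)
  hex 12: (-3, 0, 3)
  hex 13: (-3, 1, 2)
  hex 14: (-3, 2, 1)
  hex 15: (-3, 3, 0)
  hex 16: (-4, 4, 0)
  hex 17: (-5, 5, 0)
  hex 18: (-6, 6, 0)
  hex 19: (-7, 7, 0)
  hex 20: (-8, 8, 0)
  hex 21: (-9, 8, 1)
  hex 22: (-10, 8, 2)
  hex 23: (-11, 8, 3)
  hex 24: (-12, 8, 4)
  hex 25: (-13, 8, 5)
  hex 26: (-13, 7, 6)
  hex 27: (-13, 6, 7)
  hex 28: (-13, 5, 8)
  hex 29: (-13, 4, 9)
Sorted: 30 hexes.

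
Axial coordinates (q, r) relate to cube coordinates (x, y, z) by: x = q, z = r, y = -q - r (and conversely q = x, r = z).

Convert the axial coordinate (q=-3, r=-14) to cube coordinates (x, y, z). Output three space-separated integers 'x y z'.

Answer: -3 17 -14

Derivation:
x = q = -3
z = r = -14
y = -x - z = -(-3) - (-14) = 17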